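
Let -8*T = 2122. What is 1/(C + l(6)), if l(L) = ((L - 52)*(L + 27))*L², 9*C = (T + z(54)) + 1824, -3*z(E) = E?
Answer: -36/1961165 ≈ -1.8356e-5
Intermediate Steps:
T = -1061/4 (T = -⅛*2122 = -1061/4 ≈ -265.25)
z(E) = -E/3
C = 6163/36 (C = ((-1061/4 - ⅓*54) + 1824)/9 = ((-1061/4 - 18) + 1824)/9 = (-1133/4 + 1824)/9 = (⅑)*(6163/4) = 6163/36 ≈ 171.19)
l(L) = L²*(-52 + L)*(27 + L) (l(L) = ((-52 + L)*(27 + L))*L² = L²*(-52 + L)*(27 + L))
1/(C + l(6)) = 1/(6163/36 + 6²*(-1404 + 6² - 25*6)) = 1/(6163/36 + 36*(-1404 + 36 - 150)) = 1/(6163/36 + 36*(-1518)) = 1/(6163/36 - 54648) = 1/(-1961165/36) = -36/1961165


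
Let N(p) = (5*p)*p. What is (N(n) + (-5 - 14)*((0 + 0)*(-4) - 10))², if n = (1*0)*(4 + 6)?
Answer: 36100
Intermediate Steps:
n = 0 (n = 0*10 = 0)
N(p) = 5*p²
(N(n) + (-5 - 14)*((0 + 0)*(-4) - 10))² = (5*0² + (-5 - 14)*((0 + 0)*(-4) - 10))² = (5*0 - 19*(0*(-4) - 10))² = (0 - 19*(0 - 10))² = (0 - 19*(-10))² = (0 + 190)² = 190² = 36100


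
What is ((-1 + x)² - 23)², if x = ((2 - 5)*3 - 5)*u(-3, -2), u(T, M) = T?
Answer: 2748964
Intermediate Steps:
x = 42 (x = ((2 - 5)*3 - 5)*(-3) = (-3*3 - 5)*(-3) = (-9 - 5)*(-3) = -14*(-3) = 42)
((-1 + x)² - 23)² = ((-1 + 42)² - 23)² = (41² - 23)² = (1681 - 23)² = 1658² = 2748964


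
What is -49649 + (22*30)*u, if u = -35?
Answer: -72749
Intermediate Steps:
-49649 + (22*30)*u = -49649 + (22*30)*(-35) = -49649 + 660*(-35) = -49649 - 23100 = -72749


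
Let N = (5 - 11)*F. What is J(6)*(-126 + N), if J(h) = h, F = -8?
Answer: -468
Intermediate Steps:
N = 48 (N = (5 - 11)*(-8) = -6*(-8) = 48)
J(6)*(-126 + N) = 6*(-126 + 48) = 6*(-78) = -468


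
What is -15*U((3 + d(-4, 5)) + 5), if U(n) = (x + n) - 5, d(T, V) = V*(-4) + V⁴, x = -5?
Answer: -9045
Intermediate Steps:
d(T, V) = V⁴ - 4*V (d(T, V) = -4*V + V⁴ = V⁴ - 4*V)
U(n) = -10 + n (U(n) = (-5 + n) - 5 = -10 + n)
-15*U((3 + d(-4, 5)) + 5) = -15*(-10 + ((3 + 5*(-4 + 5³)) + 5)) = -15*(-10 + ((3 + 5*(-4 + 125)) + 5)) = -15*(-10 + ((3 + 5*121) + 5)) = -15*(-10 + ((3 + 605) + 5)) = -15*(-10 + (608 + 5)) = -15*(-10 + 613) = -15*603 = -9045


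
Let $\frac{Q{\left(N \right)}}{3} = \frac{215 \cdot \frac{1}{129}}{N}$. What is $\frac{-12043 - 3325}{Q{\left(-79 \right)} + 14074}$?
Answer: $- \frac{1214072}{1111841} \approx -1.0919$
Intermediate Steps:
$Q{\left(N \right)} = \frac{5}{N}$ ($Q{\left(N \right)} = 3 \frac{215 \cdot \frac{1}{129}}{N} = 3 \frac{5}{3 N} = \frac{5}{N}$)
$\frac{-12043 - 3325}{Q{\left(-79 \right)} + 14074} = \frac{-12043 - 3325}{\frac{5}{-79} + 14074} = - \frac{15368}{5 \left(- \frac{1}{79}\right) + 14074} = - \frac{15368}{- \frac{5}{79} + 14074} = - \frac{15368}{\frac{1111841}{79}} = \left(-15368\right) \frac{79}{1111841} = - \frac{1214072}{1111841}$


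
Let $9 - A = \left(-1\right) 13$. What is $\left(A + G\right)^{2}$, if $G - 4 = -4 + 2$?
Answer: $576$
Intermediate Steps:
$G = 2$ ($G = 4 + \left(-4 + 2\right) = 4 - 2 = 2$)
$A = 22$ ($A = 9 - \left(-1\right) 13 = 9 - -13 = 9 + 13 = 22$)
$\left(A + G\right)^{2} = \left(22 + 2\right)^{2} = 24^{2} = 576$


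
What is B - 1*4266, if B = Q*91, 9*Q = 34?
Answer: -35300/9 ≈ -3922.2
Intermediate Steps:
Q = 34/9 (Q = (⅑)*34 = 34/9 ≈ 3.7778)
B = 3094/9 (B = (34/9)*91 = 3094/9 ≈ 343.78)
B - 1*4266 = 3094/9 - 1*4266 = 3094/9 - 4266 = -35300/9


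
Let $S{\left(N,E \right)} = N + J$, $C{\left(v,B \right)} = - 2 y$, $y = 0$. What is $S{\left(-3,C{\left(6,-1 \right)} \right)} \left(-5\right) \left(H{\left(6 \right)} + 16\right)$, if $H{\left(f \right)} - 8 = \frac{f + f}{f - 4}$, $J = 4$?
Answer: $-150$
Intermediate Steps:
$C{\left(v,B \right)} = 0$ ($C{\left(v,B \right)} = \left(-2\right) 0 = 0$)
$S{\left(N,E \right)} = 4 + N$ ($S{\left(N,E \right)} = N + 4 = 4 + N$)
$H{\left(f \right)} = 8 + \frac{2 f}{-4 + f}$ ($H{\left(f \right)} = 8 + \frac{f + f}{f - 4} = 8 + \frac{2 f}{-4 + f}$)
$S{\left(-3,C{\left(6,-1 \right)} \right)} \left(-5\right) \left(H{\left(6 \right)} + 16\right) = \left(4 - 3\right) \left(-5\right) \left(\frac{2 \left(-16 + 5 \cdot 6\right)}{-4 + 6} + 16\right) = 1 \left(-5\right) \left(\frac{2 \left(-16 + 30\right)}{2} + 16\right) = - 5 \left(2 \cdot \frac{1}{2} \cdot 14 + 16\right) = - 5 \left(14 + 16\right) = \left(-5\right) 30 = -150$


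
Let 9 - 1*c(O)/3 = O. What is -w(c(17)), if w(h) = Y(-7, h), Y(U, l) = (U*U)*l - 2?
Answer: 1178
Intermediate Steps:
Y(U, l) = -2 + l*U**2 (Y(U, l) = U**2*l - 2 = l*U**2 - 2 = -2 + l*U**2)
c(O) = 27 - 3*O
w(h) = -2 + 49*h (w(h) = -2 + h*(-7)**2 = -2 + h*49 = -2 + 49*h)
-w(c(17)) = -(-2 + 49*(27 - 3*17)) = -(-2 + 49*(27 - 51)) = -(-2 + 49*(-24)) = -(-2 - 1176) = -1*(-1178) = 1178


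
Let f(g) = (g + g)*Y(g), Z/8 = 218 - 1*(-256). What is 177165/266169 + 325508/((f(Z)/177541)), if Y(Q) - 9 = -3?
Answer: 1281848746136591/1009312848 ≈ 1.2700e+6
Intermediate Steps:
Y(Q) = 6 (Y(Q) = 9 - 3 = 6)
Z = 3792 (Z = 8*(218 - 1*(-256)) = 8*(218 + 256) = 8*474 = 3792)
f(g) = 12*g (f(g) = (g + g)*6 = (2*g)*6 = 12*g)
177165/266169 + 325508/((f(Z)/177541)) = 177165/266169 + 325508/(((12*3792)/177541)) = 177165*(1/266169) + 325508/((45504*(1/177541))) = 59055/88723 + 325508/(45504/177541) = 59055/88723 + 325508*(177541/45504) = 59055/88723 + 14447753957/11376 = 1281848746136591/1009312848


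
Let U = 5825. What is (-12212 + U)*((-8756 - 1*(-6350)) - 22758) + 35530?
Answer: 160757998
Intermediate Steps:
(-12212 + U)*((-8756 - 1*(-6350)) - 22758) + 35530 = (-12212 + 5825)*((-8756 - 1*(-6350)) - 22758) + 35530 = -6387*((-8756 + 6350) - 22758) + 35530 = -6387*(-2406 - 22758) + 35530 = -6387*(-25164) + 35530 = 160722468 + 35530 = 160757998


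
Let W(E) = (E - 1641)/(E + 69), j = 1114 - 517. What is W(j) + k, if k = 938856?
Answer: 34737614/37 ≈ 9.3885e+5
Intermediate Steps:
j = 597
W(E) = (-1641 + E)/(69 + E)
W(j) + k = (-1641 + 597)/(69 + 597) + 938856 = -1044/666 + 938856 = (1/666)*(-1044) + 938856 = -58/37 + 938856 = 34737614/37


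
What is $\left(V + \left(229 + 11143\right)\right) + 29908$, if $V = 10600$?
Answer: $51880$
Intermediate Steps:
$\left(V + \left(229 + 11143\right)\right) + 29908 = \left(10600 + \left(229 + 11143\right)\right) + 29908 = \left(10600 + 11372\right) + 29908 = 21972 + 29908 = 51880$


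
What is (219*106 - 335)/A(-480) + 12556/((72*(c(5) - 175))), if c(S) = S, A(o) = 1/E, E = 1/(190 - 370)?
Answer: -65347/510 ≈ -128.13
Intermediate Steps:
E = -1/180 (E = 1/(-180) = -1/180 ≈ -0.0055556)
A(o) = -180 (A(o) = 1/(-1/180) = -180)
(219*106 - 335)/A(-480) + 12556/((72*(c(5) - 175))) = (219*106 - 335)/(-180) + 12556/((72*(5 - 175))) = (23214 - 335)*(-1/180) + 12556/((72*(-170))) = 22879*(-1/180) + 12556/(-12240) = -22879/180 + 12556*(-1/12240) = -22879/180 - 3139/3060 = -65347/510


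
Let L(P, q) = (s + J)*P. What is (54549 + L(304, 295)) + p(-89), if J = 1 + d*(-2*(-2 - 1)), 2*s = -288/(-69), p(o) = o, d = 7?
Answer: 1567828/23 ≈ 68166.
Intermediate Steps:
s = 48/23 (s = (-288/(-69))/2 = (-288*(-1/69))/2 = (½)*(96/23) = 48/23 ≈ 2.0870)
J = 43 (J = 1 + 7*(-2*(-2 - 1)) = 1 + 7*(-2*(-3)) = 1 + 7*6 = 1 + 42 = 43)
L(P, q) = 1037*P/23 (L(P, q) = (48/23 + 43)*P = 1037*P/23)
(54549 + L(304, 295)) + p(-89) = (54549 + (1037/23)*304) - 89 = (54549 + 315248/23) - 89 = 1569875/23 - 89 = 1567828/23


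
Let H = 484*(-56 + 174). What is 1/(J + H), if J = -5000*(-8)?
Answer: 1/97112 ≈ 1.0297e-5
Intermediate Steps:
J = 40000
H = 57112 (H = 484*118 = 57112)
1/(J + H) = 1/(40000 + 57112) = 1/97112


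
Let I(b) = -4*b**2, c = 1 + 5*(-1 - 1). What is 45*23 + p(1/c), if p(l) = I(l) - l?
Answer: 83840/81 ≈ 1035.1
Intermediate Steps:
c = -9 (c = 1 + 5*(-2) = 1 - 10 = -9)
p(l) = -l - 4*l**2 (p(l) = -4*l**2 - l = -l - 4*l**2)
45*23 + p(1/c) = 45*23 + (-1 - 4/(-9))/(-9) = 1035 - (-1 - 4*(-1/9))/9 = 1035 - (-1 + 4/9)/9 = 1035 - 1/9*(-5/9) = 1035 + 5/81 = 83840/81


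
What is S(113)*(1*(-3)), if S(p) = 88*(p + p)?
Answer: -59664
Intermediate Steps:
S(p) = 176*p (S(p) = 88*(2*p) = 176*p)
S(113)*(1*(-3)) = (176*113)*(1*(-3)) = 19888*(-3) = -59664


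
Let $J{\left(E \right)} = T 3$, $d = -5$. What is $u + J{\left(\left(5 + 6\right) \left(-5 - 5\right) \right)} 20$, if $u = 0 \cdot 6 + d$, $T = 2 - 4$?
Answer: $-125$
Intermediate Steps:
$T = -2$
$u = -5$ ($u = 0 \cdot 6 - 5 = 0 - 5 = -5$)
$J{\left(E \right)} = -6$ ($J{\left(E \right)} = \left(-2\right) 3 = -6$)
$u + J{\left(\left(5 + 6\right) \left(-5 - 5\right) \right)} 20 = -5 - 120 = -125$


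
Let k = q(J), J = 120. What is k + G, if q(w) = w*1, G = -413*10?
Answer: -4010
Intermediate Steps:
G = -4130
q(w) = w
k = 120
k + G = 120 - 4130 = -4010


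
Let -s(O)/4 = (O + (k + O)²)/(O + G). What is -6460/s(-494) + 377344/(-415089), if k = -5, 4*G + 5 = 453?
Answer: -349853482178/103152522123 ≈ -3.3916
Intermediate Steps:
G = 112 (G = -5/4 + (¼)*453 = -5/4 + 453/4 = 112)
s(O) = -4*(O + (-5 + O)²)/(112 + O) (s(O) = -4*(O + (-5 + O)²)/(O + 112) = -4*(O + (-5 + O)²)/(112 + O))
-6460/s(-494) + 377344/(-415089) = -6460*(112 - 494)/(4*(-25 - 1*(-494)² + 9*(-494))) + 377344/(-415089) = -6460*(-191/(2*(-25 - 1*244036 - 4446))) + 377344*(-1/415089) = -6460*(-191/(2*(-25 - 244036 - 4446))) - 377344/415089 = -6460/(4*(-1/382)*(-248507)) - 377344/415089 = -6460/497014/191 - 377344/415089 = -6460*191/497014 - 377344/415089 = -616930/248507 - 377344/415089 = -349853482178/103152522123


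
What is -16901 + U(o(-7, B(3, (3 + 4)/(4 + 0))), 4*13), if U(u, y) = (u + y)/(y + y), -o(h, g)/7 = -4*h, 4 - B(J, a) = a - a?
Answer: -219731/13 ≈ -16902.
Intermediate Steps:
B(J, a) = 4 (B(J, a) = 4 - (a - a) = 4 - 1*0 = 4 + 0 = 4)
o(h, g) = 28*h (o(h, g) = -(-28)*h = 28*h)
U(u, y) = (u + y)/(2*y) (U(u, y) = (u + y)/((2*y)) = (u + y)*(1/(2*y)) = (u + y)/(2*y))
-16901 + U(o(-7, B(3, (3 + 4)/(4 + 0))), 4*13) = -16901 + (28*(-7) + 4*13)/(2*((4*13))) = -16901 + (½)*(-196 + 52)/52 = -16901 + (½)*(1/52)*(-144) = -16901 - 18/13 = -219731/13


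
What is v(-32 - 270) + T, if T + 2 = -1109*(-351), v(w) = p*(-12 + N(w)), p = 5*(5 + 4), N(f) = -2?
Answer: 388627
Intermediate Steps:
p = 45 (p = 5*9 = 45)
v(w) = -630 (v(w) = 45*(-12 - 2) = 45*(-14) = -630)
T = 389257 (T = -2 - 1109*(-351) = -2 + 389259 = 389257)
v(-32 - 270) + T = -630 + 389257 = 388627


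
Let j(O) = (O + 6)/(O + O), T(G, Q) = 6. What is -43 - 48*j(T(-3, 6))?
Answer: -91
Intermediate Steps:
j(O) = (6 + O)/(2*O) (j(O) = (6 + O)/((2*O)) = (6 + O)*(1/(2*O)) = (6 + O)/(2*O))
-43 - 48*j(T(-3, 6)) = -43 - 24*(6 + 6)/6 = -43 - 24*12/6 = -43 - 48*1 = -43 - 48 = -91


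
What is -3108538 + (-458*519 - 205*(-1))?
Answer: -3346035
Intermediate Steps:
-3108538 + (-458*519 - 205*(-1)) = -3108538 + (-237702 + 205) = -3108538 - 237497 = -3346035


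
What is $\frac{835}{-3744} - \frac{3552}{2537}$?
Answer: $- \frac{15417083}{9498528} \approx -1.6231$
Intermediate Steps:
$\frac{835}{-3744} - \frac{3552}{2537} = 835 \left(- \frac{1}{3744}\right) - \frac{3552}{2537} = - \frac{835}{3744} - \frac{3552}{2537} = - \frac{15417083}{9498528}$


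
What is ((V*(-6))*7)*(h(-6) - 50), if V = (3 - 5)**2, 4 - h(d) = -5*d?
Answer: 12768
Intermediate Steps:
h(d) = 4 + 5*d (h(d) = 4 - (-5)*d = 4 + 5*d)
V = 4 (V = (-2)**2 = 4)
((V*(-6))*7)*(h(-6) - 50) = ((4*(-6))*7)*((4 + 5*(-6)) - 50) = (-24*7)*((4 - 30) - 50) = -168*(-26 - 50) = -168*(-76) = 12768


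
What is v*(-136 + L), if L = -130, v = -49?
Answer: 13034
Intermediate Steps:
v*(-136 + L) = -49*(-136 - 130) = -49*(-266) = 13034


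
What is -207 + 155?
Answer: -52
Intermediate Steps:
-207 + 155 = -52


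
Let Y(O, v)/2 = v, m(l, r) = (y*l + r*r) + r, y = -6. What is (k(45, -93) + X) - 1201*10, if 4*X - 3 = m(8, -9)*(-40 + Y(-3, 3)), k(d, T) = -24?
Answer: -48949/4 ≈ -12237.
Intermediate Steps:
m(l, r) = r + r² - 6*l (m(l, r) = (-6*l + r*r) + r = (-6*l + r²) + r = (r² - 6*l) + r = r + r² - 6*l)
Y(O, v) = 2*v
X = -813/4 (X = ¾ + ((-9 + (-9)² - 6*8)*(-40 + 2*3))/4 = ¾ + ((-9 + 81 - 48)*(-40 + 6))/4 = ¾ + (24*(-34))/4 = ¾ + (¼)*(-816) = ¾ - 204 = -813/4 ≈ -203.25)
(k(45, -93) + X) - 1201*10 = (-24 - 813/4) - 1201*10 = -909/4 - 12010 = -48949/4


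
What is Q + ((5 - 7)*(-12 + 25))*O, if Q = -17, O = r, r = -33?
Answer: 841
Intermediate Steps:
O = -33
Q + ((5 - 7)*(-12 + 25))*O = -17 + ((5 - 7)*(-12 + 25))*(-33) = -17 - 2*13*(-33) = -17 - 26*(-33) = -17 + 858 = 841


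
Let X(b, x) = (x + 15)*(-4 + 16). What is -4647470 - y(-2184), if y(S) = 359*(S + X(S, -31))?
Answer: -3794486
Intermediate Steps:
X(b, x) = 180 + 12*x (X(b, x) = (15 + x)*12 = 180 + 12*x)
y(S) = -68928 + 359*S (y(S) = 359*(S + (180 + 12*(-31))) = 359*(S + (180 - 372)) = 359*(S - 192) = 359*(-192 + S) = -68928 + 359*S)
-4647470 - y(-2184) = -4647470 - (-68928 + 359*(-2184)) = -4647470 - (-68928 - 784056) = -4647470 - 1*(-852984) = -4647470 + 852984 = -3794486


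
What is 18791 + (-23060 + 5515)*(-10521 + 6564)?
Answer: 69444356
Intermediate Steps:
18791 + (-23060 + 5515)*(-10521 + 6564) = 18791 - 17545*(-3957) = 18791 + 69425565 = 69444356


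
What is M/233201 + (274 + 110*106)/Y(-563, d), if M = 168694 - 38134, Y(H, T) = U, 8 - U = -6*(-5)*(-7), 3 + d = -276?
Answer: 1405741407/25418909 ≈ 55.303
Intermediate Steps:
d = -279 (d = -3 - 276 = -279)
U = 218 (U = 8 - (-6*(-5))*(-7) = 8 - 30*(-7) = 8 - 1*(-210) = 8 + 210 = 218)
Y(H, T) = 218
M = 130560
M/233201 + (274 + 110*106)/Y(-563, d) = 130560/233201 + (274 + 110*106)/218 = 130560*(1/233201) + (274 + 11660)*(1/218) = 130560/233201 + 11934*(1/218) = 130560/233201 + 5967/109 = 1405741407/25418909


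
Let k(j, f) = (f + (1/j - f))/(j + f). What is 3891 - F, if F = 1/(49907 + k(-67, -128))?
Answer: 2537068000731/652034956 ≈ 3891.0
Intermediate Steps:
k(j, f) = 1/(j*(f + j))
F = 13065/652034956 (F = 1/(49907 + 1/((-67)*(-128 - 67))) = 1/(49907 - 1/67/(-195)) = 1/(49907 - 1/67*(-1/195)) = 1/(49907 + 1/13065) = 1/(652034956/13065) = 13065/652034956 ≈ 2.0037e-5)
3891 - F = 3891 - 1*13065/652034956 = 3891 - 13065/652034956 = 2537068000731/652034956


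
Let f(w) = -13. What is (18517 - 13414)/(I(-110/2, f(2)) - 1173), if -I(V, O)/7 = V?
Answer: -5103/788 ≈ -6.4759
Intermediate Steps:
I(V, O) = -7*V
(18517 - 13414)/(I(-110/2, f(2)) - 1173) = (18517 - 13414)/(-(-770)/2 - 1173) = 5103/(-(-770)/2 - 1173) = 5103/(-7*(-55) - 1173) = 5103/(385 - 1173) = 5103/(-788) = 5103*(-1/788) = -5103/788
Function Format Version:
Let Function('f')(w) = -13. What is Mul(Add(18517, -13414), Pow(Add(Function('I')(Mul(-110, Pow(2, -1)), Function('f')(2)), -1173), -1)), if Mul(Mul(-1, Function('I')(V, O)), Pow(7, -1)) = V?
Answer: Rational(-5103, 788) ≈ -6.4759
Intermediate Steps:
Function('I')(V, O) = Mul(-7, V)
Mul(Add(18517, -13414), Pow(Add(Function('I')(Mul(-110, Pow(2, -1)), Function('f')(2)), -1173), -1)) = Mul(Add(18517, -13414), Pow(Add(Mul(-7, Mul(-110, Pow(2, -1))), -1173), -1)) = Mul(5103, Pow(Add(Mul(-7, Mul(-110, Rational(1, 2))), -1173), -1)) = Mul(5103, Pow(Add(Mul(-7, -55), -1173), -1)) = Mul(5103, Pow(Add(385, -1173), -1)) = Mul(5103, Pow(-788, -1)) = Mul(5103, Rational(-1, 788)) = Rational(-5103, 788)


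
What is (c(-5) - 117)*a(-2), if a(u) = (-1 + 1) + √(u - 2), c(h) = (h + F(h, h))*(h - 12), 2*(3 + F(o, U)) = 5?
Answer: -47*I ≈ -47.0*I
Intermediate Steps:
F(o, U) = -½ (F(o, U) = -3 + (½)*5 = -3 + 5/2 = -½)
c(h) = (-12 + h)*(-½ + h) (c(h) = (h - ½)*(h - 12) = (-½ + h)*(-12 + h) = (-12 + h)*(-½ + h))
a(u) = √(-2 + u) (a(u) = 0 + √(-2 + u) = √(-2 + u))
(c(-5) - 117)*a(-2) = ((6 + (-5)² - 25/2*(-5)) - 117)*√(-2 - 2) = ((6 + 25 + 125/2) - 117)*√(-4) = (187/2 - 117)*(2*I) = -47*I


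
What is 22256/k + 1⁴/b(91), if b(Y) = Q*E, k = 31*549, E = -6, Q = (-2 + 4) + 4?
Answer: 87133/68076 ≈ 1.2799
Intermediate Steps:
Q = 6 (Q = 2 + 4 = 6)
k = 17019
b(Y) = -36 (b(Y) = 6*(-6) = -36)
22256/k + 1⁴/b(91) = 22256/17019 + 1⁴/(-36) = 22256*(1/17019) + 1*(-1/36) = 22256/17019 - 1/36 = 87133/68076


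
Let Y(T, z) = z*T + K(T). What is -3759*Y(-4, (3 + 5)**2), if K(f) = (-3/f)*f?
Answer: 973581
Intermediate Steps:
K(f) = -3
Y(T, z) = -3 + T*z (Y(T, z) = z*T - 3 = T*z - 3 = -3 + T*z)
-3759*Y(-4, (3 + 5)**2) = -3759*(-3 - 4*(3 + 5)**2) = -3759*(-3 - 4*8**2) = -3759*(-3 - 4*64) = -3759*(-3 - 256) = -3759*(-259) = 973581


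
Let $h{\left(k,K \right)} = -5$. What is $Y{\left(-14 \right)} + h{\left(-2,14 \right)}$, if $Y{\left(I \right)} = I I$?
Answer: $191$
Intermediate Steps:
$Y{\left(I \right)} = I^{2}$
$Y{\left(-14 \right)} + h{\left(-2,14 \right)} = \left(-14\right)^{2} - 5 = 196 - 5 = 191$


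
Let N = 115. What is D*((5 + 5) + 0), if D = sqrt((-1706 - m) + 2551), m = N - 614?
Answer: 80*sqrt(21) ≈ 366.61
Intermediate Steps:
m = -499 (m = 115 - 614 = -499)
D = 8*sqrt(21) (D = sqrt((-1706 - 1*(-499)) + 2551) = sqrt((-1706 + 499) + 2551) = sqrt(-1207 + 2551) = sqrt(1344) = 8*sqrt(21) ≈ 36.661)
D*((5 + 5) + 0) = (8*sqrt(21))*((5 + 5) + 0) = (8*sqrt(21))*(10 + 0) = (8*sqrt(21))*10 = 80*sqrt(21)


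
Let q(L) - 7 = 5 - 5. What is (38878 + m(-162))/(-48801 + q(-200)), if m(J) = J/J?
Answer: -38879/48794 ≈ -0.79680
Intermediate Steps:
m(J) = 1
q(L) = 7 (q(L) = 7 + (5 - 5) = 7 + 0 = 7)
(38878 + m(-162))/(-48801 + q(-200)) = (38878 + 1)/(-48801 + 7) = 38879/(-48794) = 38879*(-1/48794) = -38879/48794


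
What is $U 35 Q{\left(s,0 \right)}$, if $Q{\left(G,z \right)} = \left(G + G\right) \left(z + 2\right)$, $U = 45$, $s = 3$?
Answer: $18900$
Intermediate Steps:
$Q{\left(G,z \right)} = 2 G \left(2 + z\right)$
$U 35 Q{\left(s,0 \right)} = 45 \cdot 35 \cdot 2 \cdot 3 \left(2 + 0\right) = 1575 \cdot 2 \cdot 3 \cdot 2 = 1575 \cdot 12 = 18900$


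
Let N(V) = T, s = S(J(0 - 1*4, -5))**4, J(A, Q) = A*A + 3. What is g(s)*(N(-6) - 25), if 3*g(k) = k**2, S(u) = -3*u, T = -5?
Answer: -1114291571120010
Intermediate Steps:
J(A, Q) = 3 + A**2 (J(A, Q) = A**2 + 3 = 3 + A**2)
s = 10556001 (s = (-3*(3 + (0 - 1*4)**2))**4 = (-3*(3 + (0 - 4)**2))**4 = (-3*(3 + (-4)**2))**4 = (-3*(3 + 16))**4 = (-3*19)**4 = (-57)**4 = 10556001)
N(V) = -5
g(k) = k**2/3
g(s)*(N(-6) - 25) = ((1/3)*10556001**2)*(-5 - 25) = ((1/3)*111429157112001)*(-30) = 37143052370667*(-30) = -1114291571120010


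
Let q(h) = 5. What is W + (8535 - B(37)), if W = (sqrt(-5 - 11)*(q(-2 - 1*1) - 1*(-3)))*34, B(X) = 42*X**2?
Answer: -48963 + 1088*I ≈ -48963.0 + 1088.0*I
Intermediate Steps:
W = 1088*I (W = (sqrt(-5 - 11)*(5 - 1*(-3)))*34 = (sqrt(-16)*(5 + 3))*34 = ((4*I)*8)*34 = (32*I)*34 = 1088*I ≈ 1088.0*I)
W + (8535 - B(37)) = 1088*I + (8535 - 42*37**2) = 1088*I + (8535 - 42*1369) = 1088*I + (8535 - 1*57498) = 1088*I + (8535 - 57498) = 1088*I - 48963 = -48963 + 1088*I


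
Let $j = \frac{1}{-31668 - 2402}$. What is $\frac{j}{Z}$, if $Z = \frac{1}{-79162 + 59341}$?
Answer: $\frac{19821}{34070} \approx 0.58177$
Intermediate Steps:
$Z = - \frac{1}{19821}$ ($Z = \frac{1}{-19821} = - \frac{1}{19821} \approx -5.0452 \cdot 10^{-5}$)
$j = - \frac{1}{34070}$ ($j = \frac{1}{-34070} = - \frac{1}{34070} \approx -2.9351 \cdot 10^{-5}$)
$\frac{j}{Z} = - \frac{1}{34070 \left(- \frac{1}{19821}\right)} = \left(- \frac{1}{34070}\right) \left(-19821\right) = \frac{19821}{34070}$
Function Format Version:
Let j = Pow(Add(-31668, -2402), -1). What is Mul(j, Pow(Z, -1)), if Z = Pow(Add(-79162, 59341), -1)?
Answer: Rational(19821, 34070) ≈ 0.58177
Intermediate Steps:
Z = Rational(-1, 19821) (Z = Pow(-19821, -1) = Rational(-1, 19821) ≈ -5.0452e-5)
j = Rational(-1, 34070) (j = Pow(-34070, -1) = Rational(-1, 34070) ≈ -2.9351e-5)
Mul(j, Pow(Z, -1)) = Mul(Rational(-1, 34070), Pow(Rational(-1, 19821), -1)) = Mul(Rational(-1, 34070), -19821) = Rational(19821, 34070)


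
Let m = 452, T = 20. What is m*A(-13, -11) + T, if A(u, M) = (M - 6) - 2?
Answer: -8568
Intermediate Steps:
A(u, M) = -8 + M (A(u, M) = (-6 + M) - 2 = -8 + M)
m*A(-13, -11) + T = 452*(-8 - 11) + 20 = 452*(-19) + 20 = -8588 + 20 = -8568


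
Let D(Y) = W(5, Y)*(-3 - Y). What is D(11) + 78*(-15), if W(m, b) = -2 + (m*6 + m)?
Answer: -1632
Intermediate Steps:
W(m, b) = -2 + 7*m (W(m, b) = -2 + (6*m + m) = -2 + 7*m)
D(Y) = -99 - 33*Y (D(Y) = (-2 + 7*5)*(-3 - Y) = (-2 + 35)*(-3 - Y) = 33*(-3 - Y) = -99 - 33*Y)
D(11) + 78*(-15) = (-99 - 33*11) + 78*(-15) = (-99 - 363) - 1170 = -462 - 1170 = -1632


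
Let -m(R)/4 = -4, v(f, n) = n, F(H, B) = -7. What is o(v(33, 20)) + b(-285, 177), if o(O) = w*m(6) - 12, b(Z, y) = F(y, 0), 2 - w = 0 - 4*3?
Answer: 205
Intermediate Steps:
m(R) = 16 (m(R) = -4*(-4) = 16)
w = 14 (w = 2 - (0 - 4*3) = 2 - (0 - 12) = 2 - 1*(-12) = 2 + 12 = 14)
b(Z, y) = -7
o(O) = 212 (o(O) = 14*16 - 12 = 224 - 12 = 212)
o(v(33, 20)) + b(-285, 177) = 212 - 7 = 205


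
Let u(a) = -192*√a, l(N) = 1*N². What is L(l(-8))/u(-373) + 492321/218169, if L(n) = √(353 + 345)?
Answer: 164107/72723 + I*√260354/71616 ≈ 2.2566 + 0.0071248*I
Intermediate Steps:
l(N) = N²
L(n) = √698
L(l(-8))/u(-373) + 492321/218169 = √698/((-192*I*√373)) + 492321/218169 = √698/((-192*I*√373)) + 492321*(1/218169) = √698/((-192*I*√373)) + 164107/72723 = √698*(I*√373/71616) + 164107/72723 = I*√260354/71616 + 164107/72723 = 164107/72723 + I*√260354/71616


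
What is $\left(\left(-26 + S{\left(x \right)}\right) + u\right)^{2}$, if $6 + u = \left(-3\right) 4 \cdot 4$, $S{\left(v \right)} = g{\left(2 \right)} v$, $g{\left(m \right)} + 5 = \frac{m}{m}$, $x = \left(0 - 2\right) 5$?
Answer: $1600$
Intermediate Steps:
$x = -10$ ($x = \left(-2\right) 5 = -10$)
$g{\left(m \right)} = -4$ ($g{\left(m \right)} = -5 + \frac{m}{m} = -5 + 1 = -4$)
$S{\left(v \right)} = - 4 v$
$u = -54$ ($u = -6 + \left(-3\right) 4 \cdot 4 = -6 - 48 = -54$)
$\left(\left(-26 + S{\left(x \right)}\right) + u\right)^{2} = \left(\left(-26 - -40\right) - 54\right)^{2} = \left(\left(-26 + 40\right) - 54\right)^{2} = \left(14 - 54\right)^{2} = \left(-40\right)^{2} = 1600$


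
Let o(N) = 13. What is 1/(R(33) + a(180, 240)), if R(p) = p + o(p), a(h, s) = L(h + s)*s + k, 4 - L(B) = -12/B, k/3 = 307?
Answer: 7/13537 ≈ 0.00051710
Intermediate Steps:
k = 921 (k = 3*307 = 921)
L(B) = 4 + 12/B (L(B) = 4 - (-12)/B = 4 + 12/B)
a(h, s) = 921 + s*(4 + 12/(h + s)) (a(h, s) = (4 + 12/(h + s))*s + 921 = s*(4 + 12/(h + s)) + 921 = 921 + s*(4 + 12/(h + s)))
R(p) = 13 + p (R(p) = p + 13 = 13 + p)
1/(R(33) + a(180, 240)) = 1/((13 + 33) + (921 + 240*(4 + 12/(180 + 240)))) = 1/(46 + (921 + 240*(4 + 12/420))) = 1/(46 + (921 + 240*(4 + 12*(1/420)))) = 1/(46 + (921 + 240*(4 + 1/35))) = 1/(46 + (921 + 240*(141/35))) = 1/(46 + (921 + 6768/7)) = 1/(46 + 13215/7) = 1/(13537/7) = 7/13537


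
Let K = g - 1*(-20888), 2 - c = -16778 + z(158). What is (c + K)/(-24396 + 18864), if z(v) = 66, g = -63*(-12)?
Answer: -6393/922 ≈ -6.9338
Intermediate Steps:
g = 756
c = 16714 (c = 2 - (-16778 + 66) = 2 - 1*(-16712) = 2 + 16712 = 16714)
K = 21644 (K = 756 - 1*(-20888) = 756 + 20888 = 21644)
(c + K)/(-24396 + 18864) = (16714 + 21644)/(-24396 + 18864) = 38358/(-5532) = 38358*(-1/5532) = -6393/922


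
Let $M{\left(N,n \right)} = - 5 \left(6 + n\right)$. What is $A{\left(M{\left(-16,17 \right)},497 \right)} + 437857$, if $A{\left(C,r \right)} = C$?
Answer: $437742$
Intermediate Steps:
$M{\left(N,n \right)} = -30 - 5 n$
$A{\left(M{\left(-16,17 \right)},497 \right)} + 437857 = \left(-30 - 85\right) + 437857 = -115 + 437857 = 437742$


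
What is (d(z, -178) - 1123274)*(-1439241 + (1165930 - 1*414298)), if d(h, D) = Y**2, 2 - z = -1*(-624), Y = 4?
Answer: 772362310122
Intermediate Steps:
z = -622 (z = 2 - (-1)*(-624) = 2 - 1*624 = 2 - 624 = -622)
d(h, D) = 16 (d(h, D) = 4**2 = 16)
(d(z, -178) - 1123274)*(-1439241 + (1165930 - 1*414298)) = (16 - 1123274)*(-1439241 + (1165930 - 1*414298)) = -1123258*(-1439241 + (1165930 - 414298)) = -1123258*(-1439241 + 751632) = -1123258*(-687609) = 772362310122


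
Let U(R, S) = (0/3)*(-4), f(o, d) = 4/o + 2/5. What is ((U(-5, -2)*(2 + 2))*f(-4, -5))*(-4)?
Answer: 0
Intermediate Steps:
f(o, d) = ⅖ + 4/o (f(o, d) = 4/o + 2*(⅕) = 4/o + ⅖ = ⅖ + 4/o)
U(R, S) = 0 (U(R, S) = (0*(⅓))*(-4) = 0*(-4) = 0)
((U(-5, -2)*(2 + 2))*f(-4, -5))*(-4) = ((0*(2 + 2))*(⅖ + 4/(-4)))*(-4) = ((0*4)*(⅖ + 4*(-¼)))*(-4) = (0*(⅖ - 1))*(-4) = (0*(-⅗))*(-4) = 0*(-4) = 0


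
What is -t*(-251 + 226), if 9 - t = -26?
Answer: 875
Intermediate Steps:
t = 35 (t = 9 - 1*(-26) = 9 + 26 = 35)
-t*(-251 + 226) = -35*(-251 + 226) = -35*(-25) = -1*(-875) = 875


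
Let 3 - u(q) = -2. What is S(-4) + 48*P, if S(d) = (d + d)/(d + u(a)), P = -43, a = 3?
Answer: -2072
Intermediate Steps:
u(q) = 5 (u(q) = 3 - 1*(-2) = 3 + 2 = 5)
S(d) = 2*d/(5 + d) (S(d) = (d + d)/(d + 5) = (2*d)/(5 + d) = 2*d/(5 + d))
S(-4) + 48*P = 2*(-4)/(5 - 4) + 48*(-43) = 2*(-4)/1 - 2064 = 2*(-4)*1 - 2064 = -8 - 2064 = -2072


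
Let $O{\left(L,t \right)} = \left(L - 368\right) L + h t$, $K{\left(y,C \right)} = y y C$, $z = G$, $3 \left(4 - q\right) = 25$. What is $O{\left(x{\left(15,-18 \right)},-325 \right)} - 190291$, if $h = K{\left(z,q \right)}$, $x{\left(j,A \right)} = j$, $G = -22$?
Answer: $\frac{1458142}{3} \approx 4.8605 \cdot 10^{5}$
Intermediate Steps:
$q = - \frac{13}{3}$ ($q = 4 - \frac{25}{3} = - \frac{13}{3} \approx -4.3333$)
$z = -22$
$K{\left(y,C \right)} = C y^{2}$ ($K{\left(y,C \right)} = y^{2} C = C y^{2}$)
$h = - \frac{6292}{3}$ ($h = - \frac{13 \left(-22\right)^{2}}{3} = \left(- \frac{13}{3}\right) 484 = - \frac{6292}{3} \approx -2097.3$)
$O{\left(L,t \right)} = - \frac{6292 t}{3} + L \left(-368 + L\right)$ ($O{\left(L,t \right)} = \left(L - 368\right) L - \frac{6292 t}{3} = \left(-368 + L\right) L - \frac{6292 t}{3} = L \left(-368 + L\right) - \frac{6292 t}{3} = - \frac{6292 t}{3} + L \left(-368 + L\right)$)
$O{\left(x{\left(15,-18 \right)},-325 \right)} - 190291 = \left(15^{2} - 5520 - - \frac{2044900}{3}\right) - 190291 = \left(225 - 5520 + \frac{2044900}{3}\right) - 190291 = \frac{2029015}{3} - 190291 = \frac{1458142}{3}$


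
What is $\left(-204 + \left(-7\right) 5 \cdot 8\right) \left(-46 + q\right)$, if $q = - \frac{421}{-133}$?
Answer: $\frac{2757348}{133} \approx 20732.0$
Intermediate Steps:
$q = \frac{421}{133}$ ($q = \left(-421\right) \left(- \frac{1}{133}\right) = \frac{421}{133} \approx 3.1654$)
$\left(-204 + \left(-7\right) 5 \cdot 8\right) \left(-46 + q\right) = \left(-204 + \left(-7\right) 5 \cdot 8\right) \left(-46 + \frac{421}{133}\right) = \left(-204 - 280\right) \left(- \frac{5697}{133}\right) = \left(-484\right) \left(- \frac{5697}{133}\right) = \frac{2757348}{133}$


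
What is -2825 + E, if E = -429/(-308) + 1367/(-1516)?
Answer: -7493422/2653 ≈ -2824.5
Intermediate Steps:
E = 1303/2653 (E = -429*(-1/308) + 1367*(-1/1516) = 39/28 - 1367/1516 = 1303/2653 ≈ 0.49114)
-2825 + E = -2825 + 1303/2653 = -7493422/2653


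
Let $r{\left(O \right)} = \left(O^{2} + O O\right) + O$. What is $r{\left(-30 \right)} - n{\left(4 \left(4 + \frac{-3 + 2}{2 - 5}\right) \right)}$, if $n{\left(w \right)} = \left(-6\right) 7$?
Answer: $1812$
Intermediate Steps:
$r{\left(O \right)} = O + 2 O^{2}$ ($r{\left(O \right)} = \left(O^{2} + O^{2}\right) + O = 2 O^{2} + O = O + 2 O^{2}$)
$n{\left(w \right)} = -42$
$r{\left(-30 \right)} - n{\left(4 \left(4 + \frac{-3 + 2}{2 - 5}\right) \right)} = - 30 \left(1 + 2 \left(-30\right)\right) - -42 = - 30 \left(1 - 60\right) + 42 = \left(-30\right) \left(-59\right) + 42 = 1770 + 42 = 1812$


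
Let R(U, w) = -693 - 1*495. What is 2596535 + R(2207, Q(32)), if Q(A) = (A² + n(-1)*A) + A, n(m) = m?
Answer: 2595347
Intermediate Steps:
Q(A) = A² (Q(A) = (A² - A) + A = A²)
R(U, w) = -1188 (R(U, w) = -693 - 495 = -1188)
2596535 + R(2207, Q(32)) = 2596535 - 1188 = 2595347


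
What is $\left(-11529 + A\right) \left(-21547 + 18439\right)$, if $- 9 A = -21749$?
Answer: $\frac{84964432}{3} \approx 2.8321 \cdot 10^{7}$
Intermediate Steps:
$A = \frac{21749}{9}$ ($A = \left(- \frac{1}{9}\right) \left(-21749\right) = \frac{21749}{9} \approx 2416.6$)
$\left(-11529 + A\right) \left(-21547 + 18439\right) = \left(-11529 + \frac{21749}{9}\right) \left(-21547 + 18439\right) = \left(- \frac{82012}{9}\right) \left(-3108\right) = \frac{84964432}{3}$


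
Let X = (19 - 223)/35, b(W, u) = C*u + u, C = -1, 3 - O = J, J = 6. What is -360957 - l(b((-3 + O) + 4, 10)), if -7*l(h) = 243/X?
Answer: -24545481/68 ≈ -3.6096e+5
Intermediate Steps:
O = -3 (O = 3 - 1*6 = 3 - 6 = -3)
b(W, u) = 0 (b(W, u) = -u + u = 0)
X = -204/35 (X = -204*1/35 = -204/35 ≈ -5.8286)
l(h) = 405/68 (l(h) = -243/(7*(-204/35)) = -243*(-35)/(7*204) = -1/7*(-2835/68) = 405/68)
-360957 - l(b((-3 + O) + 4, 10)) = -360957 - 1*405/68 = -360957 - 405/68 = -24545481/68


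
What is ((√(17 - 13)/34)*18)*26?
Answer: 468/17 ≈ 27.529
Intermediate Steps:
((√(17 - 13)/34)*18)*26 = ((√4*(1/34))*18)*26 = ((2*(1/34))*18)*26 = ((1/17)*18)*26 = (18/17)*26 = 468/17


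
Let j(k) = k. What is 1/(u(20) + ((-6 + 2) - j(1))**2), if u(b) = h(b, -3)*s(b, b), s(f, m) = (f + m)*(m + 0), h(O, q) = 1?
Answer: 1/825 ≈ 0.0012121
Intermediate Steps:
s(f, m) = m*(f + m) (s(f, m) = (f + m)*m = m*(f + m))
u(b) = 2*b**2 (u(b) = 1*(b*(b + b)) = 1*(b*(2*b)) = 1*(2*b**2) = 2*b**2)
1/(u(20) + ((-6 + 2) - j(1))**2) = 1/(2*20**2 + ((-6 + 2) - 1*1)**2) = 1/(2*400 + (-4 - 1)**2) = 1/(800 + (-5)**2) = 1/(800 + 25) = 1/825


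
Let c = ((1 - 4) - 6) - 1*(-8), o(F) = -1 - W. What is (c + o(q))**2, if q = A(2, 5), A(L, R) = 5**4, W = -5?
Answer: 9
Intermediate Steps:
A(L, R) = 625
q = 625
o(F) = 4 (o(F) = -1 - 1*(-5) = -1 + 5 = 4)
c = -1 (c = (-3 - 6) + 8 = -9 + 8 = -1)
(c + o(q))**2 = (-1 + 4)**2 = 3**2 = 9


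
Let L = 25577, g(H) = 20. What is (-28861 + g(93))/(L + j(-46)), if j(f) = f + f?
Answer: -28841/25485 ≈ -1.1317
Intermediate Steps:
j(f) = 2*f
(-28861 + g(93))/(L + j(-46)) = (-28861 + 20)/(25577 + 2*(-46)) = -28841/(25577 - 92) = -28841/25485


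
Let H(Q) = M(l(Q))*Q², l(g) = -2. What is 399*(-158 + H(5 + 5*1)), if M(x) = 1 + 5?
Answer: 176358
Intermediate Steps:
M(x) = 6
H(Q) = 6*Q²
399*(-158 + H(5 + 5*1)) = 399*(-158 + 6*(5 + 5*1)²) = 399*(-158 + 6*(5 + 5)²) = 399*(-158 + 6*10²) = 399*(-158 + 6*100) = 399*(-158 + 600) = 399*442 = 176358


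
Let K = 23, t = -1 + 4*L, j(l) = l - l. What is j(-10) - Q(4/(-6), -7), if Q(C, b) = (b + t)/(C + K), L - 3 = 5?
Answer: -72/67 ≈ -1.0746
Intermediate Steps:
L = 8 (L = 3 + 5 = 8)
j(l) = 0
t = 31 (t = -1 + 4*8 = -1 + 32 = 31)
Q(C, b) = (31 + b)/(23 + C) (Q(C, b) = (b + 31)/(C + 23) = (31 + b)/(23 + C))
j(-10) - Q(4/(-6), -7) = 0 - (31 - 7)/(23 + 4/(-6)) = 0 - 24/(23 + 4*(-⅙)) = 0 - 24/(23 - ⅔) = 0 - 24/67/3 = 0 - 3*24/67 = 0 - 1*72/67 = 0 - 72/67 = -72/67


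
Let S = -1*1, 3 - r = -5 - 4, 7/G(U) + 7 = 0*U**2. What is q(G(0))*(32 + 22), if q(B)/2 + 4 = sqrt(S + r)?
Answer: -432 + 108*sqrt(11) ≈ -73.805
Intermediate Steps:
G(U) = -1 (G(U) = 7/(-7 + 0*U**2) = 7/(-7 + 0) = 7/(-7) = 7*(-1/7) = -1)
r = 12 (r = 3 - (-5 - 4) = 3 - 1*(-9) = 3 + 9 = 12)
S = -1
q(B) = -8 + 2*sqrt(11) (q(B) = -8 + 2*sqrt(-1 + 12) = -8 + 2*sqrt(11))
q(G(0))*(32 + 22) = (-8 + 2*sqrt(11))*(32 + 22) = (-8 + 2*sqrt(11))*54 = -432 + 108*sqrt(11)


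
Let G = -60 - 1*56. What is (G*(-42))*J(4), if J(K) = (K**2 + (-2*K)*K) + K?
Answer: -58464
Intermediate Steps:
G = -116 (G = -60 - 56 = -116)
J(K) = K - K**2 (J(K) = (K**2 - 2*K**2) + K = -K**2 + K = K - K**2)
(G*(-42))*J(4) = (-116*(-42))*(4*(1 - 1*4)) = 4872*(4*(1 - 4)) = 4872*(4*(-3)) = 4872*(-12) = -58464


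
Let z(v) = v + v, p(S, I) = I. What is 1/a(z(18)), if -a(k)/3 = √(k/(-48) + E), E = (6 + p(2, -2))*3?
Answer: -2*√5/45 ≈ -0.099381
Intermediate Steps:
E = 12 (E = (6 - 2)*3 = 4*3 = 12)
z(v) = 2*v
a(k) = -3*√(12 - k/48) (a(k) = -3*√(k/(-48) + 12) = -3*√(k*(-1/48) + 12) = -3*√(-k/48 + 12) = -3*√(12 - k/48))
1/a(z(18)) = 1/(-√(1728 - 6*18)/4) = 1/(-√(1728 - 3*36)/4) = 1/(-√(1728 - 108)/4) = 1/(-9*√5/2) = -2*√5/45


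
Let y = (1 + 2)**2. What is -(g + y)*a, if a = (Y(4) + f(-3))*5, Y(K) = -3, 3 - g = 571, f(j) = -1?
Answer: -11180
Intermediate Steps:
g = -568 (g = 3 - 1*571 = 3 - 571 = -568)
y = 9 (y = 3**2 = 9)
a = -20 (a = (-3 - 1)*5 = -4*5 = -20)
-(g + y)*a = -(-568 + 9)*(-20) = -(-559)*(-20) = -1*11180 = -11180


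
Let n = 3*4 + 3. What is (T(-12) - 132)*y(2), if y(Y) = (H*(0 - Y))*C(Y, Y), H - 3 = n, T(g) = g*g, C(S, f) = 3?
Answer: -1296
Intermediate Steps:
n = 15 (n = 12 + 3 = 15)
T(g) = g**2
H = 18 (H = 3 + 15 = 18)
y(Y) = -54*Y (y(Y) = (18*(0 - Y))*3 = (18*(-Y))*3 = -18*Y*3 = -54*Y)
(T(-12) - 132)*y(2) = ((-12)**2 - 132)*(-54*2) = (144 - 132)*(-108) = 12*(-108) = -1296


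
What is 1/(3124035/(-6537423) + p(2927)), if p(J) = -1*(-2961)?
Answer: 2179141/6451395156 ≈ 0.00033778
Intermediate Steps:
p(J) = 2961
1/(3124035/(-6537423) + p(2927)) = 1/(3124035/(-6537423) + 2961) = 1/(3124035*(-1/6537423) + 2961) = 1/(-1041345/2179141 + 2961) = 1/(6451395156/2179141) = 2179141/6451395156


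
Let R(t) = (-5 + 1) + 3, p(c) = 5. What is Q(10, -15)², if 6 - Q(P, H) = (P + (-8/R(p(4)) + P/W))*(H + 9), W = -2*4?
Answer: 45369/4 ≈ 11342.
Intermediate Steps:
R(t) = -1 (R(t) = -4 + 3 = -1)
W = -8
Q(P, H) = 6 - (8 + 7*P/8)*(9 + H) (Q(P, H) = 6 - (P + (-8/(-1) + P/(-8)))*(H + 9) = 6 - (P + (-8*(-1) + P*(-⅛)))*(9 + H) = 6 - (P + (8 - P/8))*(9 + H) = 6 - (8 + 7*P/8)*(9 + H))
Q(10, -15)² = (-66 - 8*(-15) - 63/8*10 - 7/8*(-15)*10)² = (-66 + 120 - 315/4 + 525/4)² = (213/2)² = 45369/4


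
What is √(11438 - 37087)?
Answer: I*√25649 ≈ 160.15*I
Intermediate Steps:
√(11438 - 37087) = √(-25649) = I*√25649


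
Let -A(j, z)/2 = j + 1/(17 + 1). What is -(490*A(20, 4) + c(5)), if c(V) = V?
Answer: 176845/9 ≈ 19649.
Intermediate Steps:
A(j, z) = -⅑ - 2*j (A(j, z) = -2*(j + 1/(17 + 1)) = -2*(j + 1/18) = -2*(1/18 + j) = -⅑ - 2*j)
-(490*A(20, 4) + c(5)) = -(490*(-⅑ - 2*20) + 5) = -(490*(-⅑ - 40) + 5) = -(490*(-361/9) + 5) = -(-176890/9 + 5) = -1*(-176845/9) = 176845/9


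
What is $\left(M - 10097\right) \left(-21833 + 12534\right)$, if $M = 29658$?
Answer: $-181897739$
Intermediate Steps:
$\left(M - 10097\right) \left(-21833 + 12534\right) = \left(29658 - 10097\right) \left(-21833 + 12534\right) = 19561 \left(-9299\right) = -181897739$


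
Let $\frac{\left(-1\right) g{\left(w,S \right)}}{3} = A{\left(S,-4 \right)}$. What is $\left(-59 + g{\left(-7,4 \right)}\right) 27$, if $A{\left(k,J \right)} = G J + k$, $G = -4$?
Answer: $-3213$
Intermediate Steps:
$A{\left(k,J \right)} = k - 4 J$ ($A{\left(k,J \right)} = - 4 J + k = k - 4 J$)
$g{\left(w,S \right)} = -48 - 3 S$ ($g{\left(w,S \right)} = - 3 \left(S - -16\right) = - 3 \left(S + 16\right) = - 3 \left(16 + S\right) = -48 - 3 S$)
$\left(-59 + g{\left(-7,4 \right)}\right) 27 = \left(-59 - 60\right) 27 = \left(-119\right) 27 = -3213$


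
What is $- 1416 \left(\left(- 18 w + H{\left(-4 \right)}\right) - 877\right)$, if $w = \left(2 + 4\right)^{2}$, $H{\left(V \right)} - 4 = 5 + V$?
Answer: $2152320$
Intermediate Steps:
$H{\left(V \right)} = 9 + V$ ($H{\left(V \right)} = 4 + \left(5 + V\right) = 9 + V$)
$w = 36$ ($w = 6^{2} = 36$)
$- 1416 \left(\left(- 18 w + H{\left(-4 \right)}\right) - 877\right) = - 1416 \left(\left(\left(-18\right) 36 + \left(9 - 4\right)\right) - 877\right) = - 1416 \left(\left(-648 + 5\right) - 877\right) = - 1416 \left(-643 - 877\right) = \left(-1416\right) \left(-1520\right) = 2152320$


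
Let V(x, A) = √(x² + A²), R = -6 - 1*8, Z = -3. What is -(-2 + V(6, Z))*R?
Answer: -28 + 42*√5 ≈ 65.915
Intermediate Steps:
R = -14 (R = -6 - 8 = -14)
V(x, A) = √(A² + x²)
-(-2 + V(6, Z))*R = -(-2 + √((-3)² + 6²))*(-14) = -(-2 + √(9 + 36))*(-14) = -(-2 + √45)*(-14) = -(-2 + 3*√5)*(-14) = -(28 - 42*√5) = -28 + 42*√5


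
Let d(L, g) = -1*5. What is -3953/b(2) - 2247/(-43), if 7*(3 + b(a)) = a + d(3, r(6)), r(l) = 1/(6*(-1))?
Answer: 1243781/1032 ≈ 1205.2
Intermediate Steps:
r(l) = -⅙ (r(l) = 1/(-6) = 1*(-⅙) = -⅙)
d(L, g) = -5
b(a) = -26/7 + a/7 (b(a) = -3 + (a - 5)/7 = -3 + (-5 + a)/7 = -3 + (-5/7 + a/7) = -26/7 + a/7)
-3953/b(2) - 2247/(-43) = -3953/(-26/7 + (⅐)*2) - 2247/(-43) = -3953/(-26/7 + 2/7) - 2247*(-1/43) = -3953/(-24/7) + 2247/43 = -3953*(-7/24) + 2247/43 = 27671/24 + 2247/43 = 1243781/1032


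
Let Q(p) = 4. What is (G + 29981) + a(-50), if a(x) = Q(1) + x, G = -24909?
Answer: 5026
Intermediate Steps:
a(x) = 4 + x
(G + 29981) + a(-50) = (-24909 + 29981) + (4 - 50) = 5072 - 46 = 5026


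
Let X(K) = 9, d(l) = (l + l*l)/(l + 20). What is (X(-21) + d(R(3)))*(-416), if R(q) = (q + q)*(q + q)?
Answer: -95472/7 ≈ -13639.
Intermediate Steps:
R(q) = 4*q**2 (R(q) = (2*q)*(2*q) = 4*q**2)
d(l) = (l + l**2)/(20 + l)
(X(-21) + d(R(3)))*(-416) = (9 + (4*3**2)*(1 + 4*3**2)/(20 + 4*3**2))*(-416) = (9 + (4*9)*(1 + 4*9)/(20 + 4*9))*(-416) = (9 + 36*(1 + 36)/(20 + 36))*(-416) = (9 + 36*37/56)*(-416) = (9 + 36*(1/56)*37)*(-416) = (9 + 333/14)*(-416) = (459/14)*(-416) = -95472/7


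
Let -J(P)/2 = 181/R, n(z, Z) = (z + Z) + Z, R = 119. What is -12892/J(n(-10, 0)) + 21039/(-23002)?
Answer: 17640428089/4163362 ≈ 4237.1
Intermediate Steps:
n(z, Z) = z + 2*Z (n(z, Z) = (Z + z) + Z = z + 2*Z)
J(P) = -362/119
-12892/J(n(-10, 0)) + 21039/(-23002) = -12892/(-362/119) + 21039/(-23002) = -12892*(-119/362) + 21039*(-1/23002) = 767074/181 - 21039/23002 = 17640428089/4163362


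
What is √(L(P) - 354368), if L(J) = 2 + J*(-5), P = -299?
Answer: I*√352871 ≈ 594.03*I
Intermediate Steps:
L(J) = 2 - 5*J
√(L(P) - 354368) = √((2 - 5*(-299)) - 354368) = √((2 + 1495) - 354368) = √(1497 - 354368) = √(-352871) = I*√352871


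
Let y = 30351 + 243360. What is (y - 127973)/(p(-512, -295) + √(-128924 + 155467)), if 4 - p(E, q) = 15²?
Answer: -16104049/11149 - 72869*√26543/11149 ≈ -2509.3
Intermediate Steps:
p(E, q) = -221 (p(E, q) = 4 - 1*15² = 4 - 1*225 = 4 - 225 = -221)
y = 273711
(y - 127973)/(p(-512, -295) + √(-128924 + 155467)) = (273711 - 127973)/(-221 + √(-128924 + 155467)) = 145738/(-221 + √26543)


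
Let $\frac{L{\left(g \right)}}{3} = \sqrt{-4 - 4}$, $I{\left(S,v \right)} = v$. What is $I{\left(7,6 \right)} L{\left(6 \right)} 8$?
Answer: $288 i \sqrt{2} \approx 407.29 i$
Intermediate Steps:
$L{\left(g \right)} = 6 i \sqrt{2}$ ($L{\left(g \right)} = 3 \sqrt{-4 - 4} = 3 \sqrt{-8} = 3 \cdot 2 i \sqrt{2} = 6 i \sqrt{2}$)
$I{\left(7,6 \right)} L{\left(6 \right)} 8 = 6 \cdot 6 i \sqrt{2} \cdot 8 = 36 i \sqrt{2} \cdot 8 = 288 i \sqrt{2}$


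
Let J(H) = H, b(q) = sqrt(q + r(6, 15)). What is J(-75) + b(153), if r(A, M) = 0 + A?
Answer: -75 + sqrt(159) ≈ -62.391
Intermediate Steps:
r(A, M) = A
b(q) = sqrt(6 + q) (b(q) = sqrt(q + 6) = sqrt(6 + q))
J(-75) + b(153) = -75 + sqrt(6 + 153) = -75 + sqrt(159)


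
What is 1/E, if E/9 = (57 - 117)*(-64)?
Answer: 1/34560 ≈ 2.8935e-5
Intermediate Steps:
E = 34560 (E = 9*((57 - 117)*(-64)) = 9*(-60*(-64)) = 9*3840 = 34560)
1/E = 1/34560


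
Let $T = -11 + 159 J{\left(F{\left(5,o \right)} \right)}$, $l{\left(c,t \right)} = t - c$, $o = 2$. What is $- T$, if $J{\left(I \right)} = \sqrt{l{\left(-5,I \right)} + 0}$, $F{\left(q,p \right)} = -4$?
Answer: $-148$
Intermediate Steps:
$J{\left(I \right)} = \sqrt{5 + I}$ ($J{\left(I \right)} = \sqrt{\left(I - -5\right) + 0} = \sqrt{\left(I + 5\right) + 0} = \sqrt{\left(5 + I\right) + 0} = \sqrt{5 + I}$)
$T = 148$ ($T = -11 + 159 \sqrt{5 - 4} = -11 + 159 \sqrt{1} = -11 + 159 \cdot 1 = -11 + 159 = 148$)
$- T = \left(-1\right) 148 = -148$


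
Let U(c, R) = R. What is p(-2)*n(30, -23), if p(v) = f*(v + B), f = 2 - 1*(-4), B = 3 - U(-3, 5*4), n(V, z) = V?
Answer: -3420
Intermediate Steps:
B = -17 (B = 3 - 5*4 = 3 - 1*20 = 3 - 20 = -17)
f = 6 (f = 2 + 4 = 6)
p(v) = -102 + 6*v (p(v) = 6*(v - 17) = 6*(-17 + v) = -102 + 6*v)
p(-2)*n(30, -23) = (-102 + 6*(-2))*30 = (-102 - 12)*30 = -114*30 = -3420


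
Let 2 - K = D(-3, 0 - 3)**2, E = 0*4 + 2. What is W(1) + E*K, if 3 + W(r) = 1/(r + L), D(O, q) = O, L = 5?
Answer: -101/6 ≈ -16.833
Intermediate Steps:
W(r) = -3 + 1/(5 + r) (W(r) = -3 + 1/(r + 5) = -3 + 1/(5 + r))
E = 2 (E = 0 + 2 = 2)
K = -7 (K = 2 - 1*(-3)**2 = 2 - 1*9 = 2 - 9 = -7)
W(1) + E*K = (-14 - 3*1)/(5 + 1) + 2*(-7) = (-14 - 3)/6 - 14 = (1/6)*(-17) - 14 = -17/6 - 14 = -101/6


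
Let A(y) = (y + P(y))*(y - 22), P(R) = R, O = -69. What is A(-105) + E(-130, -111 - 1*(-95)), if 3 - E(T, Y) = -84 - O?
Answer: 26688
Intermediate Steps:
A(y) = 2*y*(-22 + y) (A(y) = (y + y)*(y - 22) = (2*y)*(-22 + y) = 2*y*(-22 + y))
E(T, Y) = 18 (E(T, Y) = 3 - (-84 - 1*(-69)) = 3 - (-84 + 69) = 3 - 1*(-15) = 3 + 15 = 18)
A(-105) + E(-130, -111 - 1*(-95)) = 2*(-105)*(-22 - 105) + 18 = 2*(-105)*(-127) + 18 = 26670 + 18 = 26688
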